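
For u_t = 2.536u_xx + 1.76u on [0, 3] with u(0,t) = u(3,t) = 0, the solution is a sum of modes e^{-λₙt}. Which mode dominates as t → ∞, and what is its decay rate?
Eigenvalues: λₙ = 2.536n²π²/3² - 1.76.
First three modes:
  n=1: λ₁ = 2.536π²/3² - 1.76 ≈ 1.021
  n=2: λ₂ = 10.144π²/3² - 1.76 ≈ 9.364
  n=3: λ₃ = 22.824π²/3² - 1.76 ≈ 23.269
Since 2.536π²/3² ≈ 2.781 > 1.76, all λₙ > 0.
The n=1 mode decays slowest → dominates as t → ∞.
Asymptotic: u ~ c₁ sin(πx/3) e^{-λ₁t} with decay rate λ₁ ≈ 1.021.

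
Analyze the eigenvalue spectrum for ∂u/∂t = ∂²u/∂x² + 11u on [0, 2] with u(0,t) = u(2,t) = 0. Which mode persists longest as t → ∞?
Eigenvalues: λₙ = n²π²/2² - 11.
First three modes:
  n=1: λ₁ = π²/2² - 11 ≈ -8.533
  n=2: λ₂ = 4π²/2² - 11 ≈ -1.13
  n=3: λ₃ = 9π²/2² - 11 ≈ 11.207
Since π²/2² ≈ 2.467 < 11, λ₁ < 0.
The n=1 mode grows fastest (−λₙ is largest for n=1) → dominates.
Asymptotic: u ~ c₁ sin(πx/2) e^{8.533t} (exponential growth at rate −λ₁ ≈ 8.533).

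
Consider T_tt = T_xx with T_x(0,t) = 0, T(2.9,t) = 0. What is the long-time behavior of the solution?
As t → ∞, T oscillates (no decay). Energy is conserved; the solution oscillates indefinitely as standing waves.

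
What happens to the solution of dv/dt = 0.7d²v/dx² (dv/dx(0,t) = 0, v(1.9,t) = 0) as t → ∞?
v → 0. Heat escapes through the Dirichlet boundary.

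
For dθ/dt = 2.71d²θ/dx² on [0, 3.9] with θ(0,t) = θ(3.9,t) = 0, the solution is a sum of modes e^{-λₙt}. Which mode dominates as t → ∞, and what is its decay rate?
Eigenvalues: λₙ = 2.71n²π²/3.9².
First three modes:
  n=1: λ₁ = 2.71π²/3.9² ≈ 1.758
  n=2: λ₂ = 10.84π²/3.9² ≈ 7.034 (4× faster decay)
  n=3: λ₃ = 24.39π²/3.9² ≈ 15.826 (9× faster decay)
As t → ∞, higher modes decay exponentially faster. The n=1 mode dominates: θ ~ c₁ sin(πx/3.9) e^{-λ₁t}.
Decay rate: λ₁ = 2.71π²/3.9² ≈ 1.758.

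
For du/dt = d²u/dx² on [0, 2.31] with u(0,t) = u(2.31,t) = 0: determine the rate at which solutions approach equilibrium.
Eigenvalues: λₙ = n²π²/2.31².
First three modes:
  n=1: λ₁ = π²/2.31² ≈ 1.85
  n=2: λ₂ = 4π²/2.31² ≈ 7.398 (4× faster decay)
  n=3: λ₃ = 9π²/2.31² ≈ 16.646 (9× faster decay)
As t → ∞, higher modes decay exponentially faster. The n=1 mode dominates: u ~ c₁ sin(πx/2.31) e^{-λ₁t}.
Decay rate: λ₁ = π²/2.31² ≈ 1.85.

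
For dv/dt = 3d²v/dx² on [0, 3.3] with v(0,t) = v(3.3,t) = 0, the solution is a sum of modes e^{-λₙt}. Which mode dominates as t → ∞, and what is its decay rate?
Eigenvalues: λₙ = 3n²π²/3.3².
First three modes:
  n=1: λ₁ = 3π²/3.3² ≈ 2.719
  n=2: λ₂ = 12π²/3.3² ≈ 10.876 (4× faster decay)
  n=3: λ₃ = 27π²/3.3² ≈ 24.47 (9× faster decay)
As t → ∞, higher modes decay exponentially faster. The n=1 mode dominates: v ~ c₁ sin(πx/3.3) e^{-λ₁t}.
Decay rate: λ₁ = 3π²/3.3² ≈ 2.719.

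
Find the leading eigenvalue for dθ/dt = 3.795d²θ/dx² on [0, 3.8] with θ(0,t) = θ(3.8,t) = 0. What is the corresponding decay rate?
Eigenvalues: λₙ = 3.795n²π²/3.8².
First three modes:
  n=1: λ₁ = 3.795π²/3.8² ≈ 2.594
  n=2: λ₂ = 15.18π²/3.8² ≈ 10.375 (4× faster decay)
  n=3: λ₃ = 34.155π²/3.8² ≈ 23.345 (9× faster decay)
As t → ∞, higher modes decay exponentially faster. The n=1 mode dominates: θ ~ c₁ sin(πx/3.8) e^{-λ₁t}.
Decay rate: λ₁ = 3.795π²/3.8² ≈ 2.594.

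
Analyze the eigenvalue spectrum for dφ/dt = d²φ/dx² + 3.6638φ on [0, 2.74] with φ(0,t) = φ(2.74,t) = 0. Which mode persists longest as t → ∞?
Eigenvalues: λₙ = n²π²/2.74² - 3.6638.
First three modes:
  n=1: λ₁ = π²/2.74² - 3.6638 ≈ -2.349
  n=2: λ₂ = 4π²/2.74² - 3.6638 ≈ 1.595
  n=3: λ₃ = 9π²/2.74² - 3.6638 ≈ 8.168
Since π²/2.74² ≈ 1.315 < 3.6638, λ₁ < 0.
The n=1 mode grows fastest (−λₙ is largest for n=1) → dominates.
Asymptotic: φ ~ c₁ sin(πx/2.74) e^{2.349t} (exponential growth at rate −λ₁ ≈ 2.349).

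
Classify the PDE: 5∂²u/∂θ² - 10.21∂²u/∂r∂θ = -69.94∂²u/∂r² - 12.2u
Rewriting in standard form: 69.94∂²u/∂r² - 10.21∂²u/∂r∂θ + 5∂²u/∂θ² + 12.2u = 0. A = 69.94, B = -10.21, C = 5. Discriminant B² - 4AC = -1294.5559. Since -1294.5559 < 0, elliptic.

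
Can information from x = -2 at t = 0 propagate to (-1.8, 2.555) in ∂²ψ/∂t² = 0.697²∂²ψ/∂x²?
Yes. The domain of dependence is [-3.580835, -0.019165], and -2 ∈ [-3.580835, -0.019165].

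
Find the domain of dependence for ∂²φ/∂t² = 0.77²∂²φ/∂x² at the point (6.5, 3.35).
Domain of dependence: [3.9205, 9.0795]. Signals travel at speed 0.77, so data within |x - 6.5| ≤ 0.77·3.35 = 2.5795 can reach the point.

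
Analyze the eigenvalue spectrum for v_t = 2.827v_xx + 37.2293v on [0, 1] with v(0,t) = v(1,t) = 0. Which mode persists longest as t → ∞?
Eigenvalues: λₙ = 2.827n²π²/1² - 37.2293.
First three modes:
  n=1: λ₁ = 2.827π² - 37.2293 ≈ -9.328
  n=2: λ₂ = 11.308π² - 37.2293 ≈ 74.376
  n=3: λ₃ = 25.443π² - 37.2293 ≈ 213.883
Since 2.827π² ≈ 27.901 < 37.2293, λ₁ < 0.
The n=1 mode grows fastest (−λₙ is largest for n=1) → dominates.
Asymptotic: v ~ c₁ sin(πx/1) e^{9.328t} (exponential growth at rate −λ₁ ≈ 9.328).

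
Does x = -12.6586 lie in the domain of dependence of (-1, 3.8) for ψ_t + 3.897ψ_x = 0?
No. Only data at x = -15.8086 affects (-1, 3.8). Advection has one-way propagation along characteristics.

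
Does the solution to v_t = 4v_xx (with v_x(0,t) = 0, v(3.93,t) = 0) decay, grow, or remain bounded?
v → 0. Heat escapes through the Dirichlet boundary.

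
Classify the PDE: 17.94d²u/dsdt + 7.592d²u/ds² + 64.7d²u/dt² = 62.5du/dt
Rewriting in standard form: 7.592d²u/ds² + 17.94d²u/dsdt + 64.7d²u/dt² - 62.5du/dt = 0. A = 7.592, B = 17.94, C = 64.7. Discriminant B² - 4AC = -1642.966. Since -1642.966 < 0, elliptic.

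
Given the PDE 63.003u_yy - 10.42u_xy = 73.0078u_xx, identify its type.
Rewriting in standard form: -73.0078u_xx - 10.42u_xy + 63.003u_yy = 0. The second-order coefficients are A = -73.0078, B = -10.42, C = 63.003. Since B² - 4AC = 18507.4180936 > 0, this is a hyperbolic PDE.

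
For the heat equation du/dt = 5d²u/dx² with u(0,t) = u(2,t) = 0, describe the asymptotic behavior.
u → 0. Heat diffuses out through both boundaries.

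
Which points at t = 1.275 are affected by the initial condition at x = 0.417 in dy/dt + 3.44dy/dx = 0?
At x = 4.803. The characteristic carries data from (0.417, 0) to (4.803, 1.275).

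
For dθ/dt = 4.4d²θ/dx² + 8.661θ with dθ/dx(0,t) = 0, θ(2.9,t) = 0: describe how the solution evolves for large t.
θ grows unboundedly. Reaction dominates diffusion (r=8.661 > κπ²/(4L²)≈1.29); solution grows exponentially.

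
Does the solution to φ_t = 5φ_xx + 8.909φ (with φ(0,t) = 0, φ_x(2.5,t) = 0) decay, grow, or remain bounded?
φ grows unboundedly. Reaction dominates diffusion (r=8.909 > κπ²/(4L²)≈1.97); solution grows exponentially.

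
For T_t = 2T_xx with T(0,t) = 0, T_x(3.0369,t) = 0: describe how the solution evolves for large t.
T → 0. Heat escapes through the Dirichlet boundary.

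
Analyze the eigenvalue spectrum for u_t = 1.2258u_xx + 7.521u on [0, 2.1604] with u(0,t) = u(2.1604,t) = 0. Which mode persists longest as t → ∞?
Eigenvalues: λₙ = 1.2258n²π²/2.1604² - 7.521.
First three modes:
  n=1: λ₁ = 1.2258π²/2.1604² - 7.521 ≈ -4.929
  n=2: λ₂ = 4.9032π²/2.1604² - 7.521 ≈ 2.847
  n=3: λ₃ = 11.0322π²/2.1604² - 7.521 ≈ 15.808
Since 1.2258π²/2.1604² ≈ 2.592 < 7.521, λ₁ < 0.
The n=1 mode grows fastest (−λₙ is largest for n=1) → dominates.
Asymptotic: u ~ c₁ sin(πx/2.1604) e^{4.929t} (exponential growth at rate −λ₁ ≈ 4.929).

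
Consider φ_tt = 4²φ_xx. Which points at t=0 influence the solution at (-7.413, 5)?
Domain of dependence: [-27.413, 12.587]. Signals travel at speed 4, so data within |x - -7.413| ≤ 4·5 = 20 can reach the point.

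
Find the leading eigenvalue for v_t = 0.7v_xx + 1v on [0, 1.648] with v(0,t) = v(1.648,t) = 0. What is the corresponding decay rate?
Eigenvalues: λₙ = 0.7n²π²/1.648² - 1.
First three modes:
  n=1: λ₁ = 0.7π²/1.648² - 1 ≈ 1.544
  n=2: λ₂ = 2.8π²/1.648² - 1 ≈ 9.175
  n=3: λ₃ = 6.3π²/1.648² - 1 ≈ 21.894
Since 0.7π²/1.648² ≈ 2.544 > 1, all λₙ > 0.
The n=1 mode decays slowest → dominates as t → ∞.
Asymptotic: v ~ c₁ sin(πx/1.648) e^{-λ₁t} with decay rate λ₁ ≈ 1.544.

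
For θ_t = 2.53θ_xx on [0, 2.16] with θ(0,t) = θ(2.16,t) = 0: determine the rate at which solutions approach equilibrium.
Eigenvalues: λₙ = 2.53n²π²/2.16².
First three modes:
  n=1: λ₁ = 2.53π²/2.16² ≈ 5.352
  n=2: λ₂ = 10.12π²/2.16² ≈ 21.408 (4× faster decay)
  n=3: λ₃ = 22.77π²/2.16² ≈ 48.168 (9× faster decay)
As t → ∞, higher modes decay exponentially faster. The n=1 mode dominates: θ ~ c₁ sin(πx/2.16) e^{-λ₁t}.
Decay rate: λ₁ = 2.53π²/2.16² ≈ 5.352.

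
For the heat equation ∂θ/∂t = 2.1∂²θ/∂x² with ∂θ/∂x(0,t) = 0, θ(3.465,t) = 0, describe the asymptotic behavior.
θ → 0. Heat escapes through the Dirichlet boundary.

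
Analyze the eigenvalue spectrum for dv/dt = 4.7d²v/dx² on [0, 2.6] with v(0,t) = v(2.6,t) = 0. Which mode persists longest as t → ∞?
Eigenvalues: λₙ = 4.7n²π²/2.6².
First three modes:
  n=1: λ₁ = 4.7π²/2.6² ≈ 6.862
  n=2: λ₂ = 18.8π²/2.6² ≈ 27.448 (4× faster decay)
  n=3: λ₃ = 42.3π²/2.6² ≈ 61.758 (9× faster decay)
As t → ∞, higher modes decay exponentially faster. The n=1 mode dominates: v ~ c₁ sin(πx/2.6) e^{-λ₁t}.
Decay rate: λ₁ = 4.7π²/2.6² ≈ 6.862.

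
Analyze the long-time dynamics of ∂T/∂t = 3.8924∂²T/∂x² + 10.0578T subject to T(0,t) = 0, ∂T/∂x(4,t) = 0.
Long-time behavior: T grows unboundedly. Reaction dominates diffusion (r=10.0578 > κπ²/(4L²)≈0.6); solution grows exponentially.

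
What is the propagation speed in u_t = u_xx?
Infinite. The heat equation is parabolic, not hyperbolic, so disturbances propagate instantly.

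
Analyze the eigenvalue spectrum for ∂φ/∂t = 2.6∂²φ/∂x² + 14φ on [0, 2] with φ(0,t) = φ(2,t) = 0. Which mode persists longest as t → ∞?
Eigenvalues: λₙ = 2.6n²π²/2² - 14.
First three modes:
  n=1: λ₁ = 2.6π²/2² - 14 ≈ -7.585
  n=2: λ₂ = 10.4π²/2² - 14 ≈ 11.661
  n=3: λ₃ = 23.4π²/2² - 14 ≈ 43.737
Since 2.6π²/2² ≈ 6.415 < 14, λ₁ < 0.
The n=1 mode grows fastest (−λₙ is largest for n=1) → dominates.
Asymptotic: φ ~ c₁ sin(πx/2) e^{7.585t} (exponential growth at rate −λ₁ ≈ 7.585).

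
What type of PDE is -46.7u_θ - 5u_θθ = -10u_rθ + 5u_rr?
Rewriting in standard form: -5u_rr + 10u_rθ - 5u_θθ - 46.7u_θ = 0. With A = -5, B = 10, C = -5, the discriminant is 0. This is a parabolic PDE.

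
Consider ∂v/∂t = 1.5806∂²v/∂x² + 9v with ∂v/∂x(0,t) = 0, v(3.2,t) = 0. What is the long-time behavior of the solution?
As t → ∞, v grows unboundedly. Reaction dominates diffusion (r=9 > κπ²/(4L²)≈0.38); solution grows exponentially.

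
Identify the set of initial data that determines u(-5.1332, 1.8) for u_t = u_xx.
The entire real line. The heat equation has infinite propagation speed: any initial disturbance instantly affects all points (though exponentially small far away).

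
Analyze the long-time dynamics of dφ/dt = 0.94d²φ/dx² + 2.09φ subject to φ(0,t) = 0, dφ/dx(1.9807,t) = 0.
Long-time behavior: φ grows unboundedly. Reaction dominates diffusion (r=2.09 > κπ²/(4L²)≈0.59); solution grows exponentially.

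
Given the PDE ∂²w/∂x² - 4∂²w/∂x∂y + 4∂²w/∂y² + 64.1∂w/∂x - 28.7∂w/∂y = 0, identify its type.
The second-order coefficients are A = 1, B = -4, C = 4. Since B² - 4AC = 0 = 0, this is a parabolic PDE.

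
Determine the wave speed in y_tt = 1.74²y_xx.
Speed = 1.74. Information travels along characteristics x = x₀ ± 1.74t.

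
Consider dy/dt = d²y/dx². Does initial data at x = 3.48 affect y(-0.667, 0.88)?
Yes, for any finite x. The heat equation has infinite propagation speed, so all initial data affects all points at any t > 0.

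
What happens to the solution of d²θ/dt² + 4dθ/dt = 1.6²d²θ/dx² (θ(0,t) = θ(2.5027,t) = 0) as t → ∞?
θ → 0. Damping (γ=4) dissipates energy; oscillations decay exponentially.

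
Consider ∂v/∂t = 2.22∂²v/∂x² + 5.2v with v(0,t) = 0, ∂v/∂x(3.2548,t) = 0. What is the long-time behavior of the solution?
As t → ∞, v grows unboundedly. Reaction dominates diffusion (r=5.2 > κπ²/(4L²)≈0.52); solution grows exponentially.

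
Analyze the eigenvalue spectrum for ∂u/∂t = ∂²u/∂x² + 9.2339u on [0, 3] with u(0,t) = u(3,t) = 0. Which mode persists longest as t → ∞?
Eigenvalues: λₙ = n²π²/3² - 9.2339.
First three modes:
  n=1: λ₁ = π²/3² - 9.2339 ≈ -8.137
  n=2: λ₂ = 4π²/3² - 9.2339 ≈ -4.847
  n=3: λ₃ = 9π²/3² - 9.2339 ≈ 0.636
Since π²/3² ≈ 1.097 < 9.2339, λ₁ < 0.
The n=1 mode grows fastest (−λₙ is largest for n=1) → dominates.
Asymptotic: u ~ c₁ sin(πx/3) e^{8.137t} (exponential growth at rate −λ₁ ≈ 8.137).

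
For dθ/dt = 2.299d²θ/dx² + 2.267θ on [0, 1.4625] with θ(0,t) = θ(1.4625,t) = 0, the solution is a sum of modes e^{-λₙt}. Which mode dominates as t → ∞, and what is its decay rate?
Eigenvalues: λₙ = 2.299n²π²/1.4625² - 2.267.
First three modes:
  n=1: λ₁ = 2.299π²/1.4625² - 2.267 ≈ 8.341
  n=2: λ₂ = 9.196π²/1.4625² - 2.267 ≈ 40.166
  n=3: λ₃ = 20.691π²/1.4625² - 2.267 ≈ 93.208
Since 2.299π²/1.4625² ≈ 10.608 > 2.267, all λₙ > 0.
The n=1 mode decays slowest → dominates as t → ∞.
Asymptotic: θ ~ c₁ sin(πx/1.4625) e^{-λ₁t} with decay rate λ₁ ≈ 8.341.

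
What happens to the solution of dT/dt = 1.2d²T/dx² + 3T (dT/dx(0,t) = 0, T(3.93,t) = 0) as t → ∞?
T grows unboundedly. Reaction dominates diffusion (r=3 > κπ²/(4L²)≈0.19); solution grows exponentially.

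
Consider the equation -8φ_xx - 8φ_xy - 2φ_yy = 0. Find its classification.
Parabolic. (A = -8, B = -8, C = -2 gives B² - 4AC = 0.)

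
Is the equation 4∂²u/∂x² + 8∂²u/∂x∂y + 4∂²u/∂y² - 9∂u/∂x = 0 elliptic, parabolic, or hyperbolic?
Computing B² - 4AC with A = 4, B = 8, C = 4: discriminant = 0 (zero). Answer: parabolic.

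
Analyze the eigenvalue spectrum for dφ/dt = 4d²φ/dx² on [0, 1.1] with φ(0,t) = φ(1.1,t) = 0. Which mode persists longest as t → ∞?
Eigenvalues: λₙ = 4n²π²/1.1².
First three modes:
  n=1: λ₁ = 4π²/1.1² ≈ 32.627
  n=2: λ₂ = 16π²/1.1² ≈ 130.507 (4× faster decay)
  n=3: λ₃ = 36π²/1.1² ≈ 293.641 (9× faster decay)
As t → ∞, higher modes decay exponentially faster. The n=1 mode dominates: φ ~ c₁ sin(πx/1.1) e^{-λ₁t}.
Decay rate: λ₁ = 4π²/1.1² ≈ 32.627.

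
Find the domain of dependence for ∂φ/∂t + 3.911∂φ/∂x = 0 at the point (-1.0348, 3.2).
A single point: x = -13.55. The characteristic through (-1.0348, 3.2) is x - 3.911t = const, so x = -1.0348 - 3.911·3.2 = -13.55.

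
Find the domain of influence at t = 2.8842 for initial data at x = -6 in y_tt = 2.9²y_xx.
Domain of influence: [-14.36418, 2.36418]. Data at x = -6 spreads outward at speed 2.9.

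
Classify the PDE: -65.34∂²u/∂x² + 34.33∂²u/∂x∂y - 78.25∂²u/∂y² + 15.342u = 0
A = -65.34, B = 34.33, C = -78.25. Discriminant B² - 4AC = -19272.8711. Since -19272.8711 < 0, elliptic.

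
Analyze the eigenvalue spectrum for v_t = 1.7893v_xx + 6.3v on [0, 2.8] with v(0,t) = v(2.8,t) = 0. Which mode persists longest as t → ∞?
Eigenvalues: λₙ = 1.7893n²π²/2.8² - 6.3.
First three modes:
  n=1: λ₁ = 1.7893π²/2.8² - 6.3 ≈ -4.047
  n=2: λ₂ = 7.1572π²/2.8² - 6.3 ≈ 2.71
  n=3: λ₃ = 16.1037π²/2.8² - 6.3 ≈ 13.973
Since 1.7893π²/2.8² ≈ 2.253 < 6.3, λ₁ < 0.
The n=1 mode grows fastest (−λₙ is largest for n=1) → dominates.
Asymptotic: v ~ c₁ sin(πx/2.8) e^{4.047t} (exponential growth at rate −λ₁ ≈ 4.047).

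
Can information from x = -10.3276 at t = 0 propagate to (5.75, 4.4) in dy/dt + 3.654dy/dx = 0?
Yes. The characteristic through (5.75, 4.4) passes through x = -10.3276.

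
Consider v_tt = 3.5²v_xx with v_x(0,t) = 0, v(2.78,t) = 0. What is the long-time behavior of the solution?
As t → ∞, v oscillates (no decay). Energy is conserved; the solution oscillates indefinitely as standing waves.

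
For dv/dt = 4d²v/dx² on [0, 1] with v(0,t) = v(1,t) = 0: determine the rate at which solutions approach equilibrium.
Eigenvalues: λₙ = 4n²π².
First three modes:
  n=1: λ₁ = 4π² ≈ 39.478
  n=2: λ₂ = 16π² ≈ 157.914 (4× faster decay)
  n=3: λ₃ = 36π² ≈ 355.306 (9× faster decay)
As t → ∞, higher modes decay exponentially faster. The n=1 mode dominates: v ~ c₁ sin(πx) e^{-λ₁t}.
Decay rate: λ₁ = 4π² ≈ 39.478.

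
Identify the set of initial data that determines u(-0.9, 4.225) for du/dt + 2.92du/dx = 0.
A single point: x = -13.237. The characteristic through (-0.9, 4.225) is x - 2.92t = const, so x = -0.9 - 2.92·4.225 = -13.237.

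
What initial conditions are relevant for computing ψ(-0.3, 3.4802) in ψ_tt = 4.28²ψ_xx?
Domain of dependence: [-15.195256, 14.595256]. Signals travel at speed 4.28, so data within |x - -0.3| ≤ 4.28·3.4802 = 14.895256 can reach the point.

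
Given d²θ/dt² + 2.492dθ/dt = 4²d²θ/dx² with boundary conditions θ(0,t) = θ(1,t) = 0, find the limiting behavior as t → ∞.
θ → 0. Damping (γ=2.492) dissipates energy; oscillations decay exponentially.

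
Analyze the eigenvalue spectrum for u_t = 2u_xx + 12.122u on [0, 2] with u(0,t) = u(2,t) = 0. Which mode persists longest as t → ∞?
Eigenvalues: λₙ = 2n²π²/2² - 12.122.
First three modes:
  n=1: λ₁ = 2π²/2² - 12.122 ≈ -7.187
  n=2: λ₂ = 8π²/2² - 12.122 ≈ 7.617
  n=3: λ₃ = 18π²/2² - 12.122 ≈ 32.291
Since 2π²/2² ≈ 4.935 < 12.122, λ₁ < 0.
The n=1 mode grows fastest (−λₙ is largest for n=1) → dominates.
Asymptotic: u ~ c₁ sin(πx/2) e^{7.187t} (exponential growth at rate −λ₁ ≈ 7.187).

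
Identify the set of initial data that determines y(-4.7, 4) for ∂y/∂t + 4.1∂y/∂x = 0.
A single point: x = -21.1. The characteristic through (-4.7, 4) is x - 4.1t = const, so x = -4.7 - 4.1·4 = -21.1.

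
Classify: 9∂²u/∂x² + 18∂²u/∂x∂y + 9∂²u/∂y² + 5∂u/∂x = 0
Parabolic (discriminant = 0).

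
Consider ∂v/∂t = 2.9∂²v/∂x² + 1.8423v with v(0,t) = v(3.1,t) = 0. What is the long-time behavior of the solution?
As t → ∞, v → 0. Diffusion dominates reaction (r=1.8423 < κπ²/L²≈2.98); solution decays.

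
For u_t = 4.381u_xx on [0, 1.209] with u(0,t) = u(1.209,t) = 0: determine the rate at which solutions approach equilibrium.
Eigenvalues: λₙ = 4.381n²π²/1.209².
First three modes:
  n=1: λ₁ = 4.381π²/1.209² ≈ 29.582
  n=2: λ₂ = 17.524π²/1.209² ≈ 118.326 (4× faster decay)
  n=3: λ₃ = 39.429π²/1.209² ≈ 266.234 (9× faster decay)
As t → ∞, higher modes decay exponentially faster. The n=1 mode dominates: u ~ c₁ sin(πx/1.209) e^{-λ₁t}.
Decay rate: λ₁ = 4.381π²/1.209² ≈ 29.582.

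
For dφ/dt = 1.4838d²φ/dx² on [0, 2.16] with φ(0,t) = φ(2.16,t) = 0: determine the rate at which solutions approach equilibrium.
Eigenvalues: λₙ = 1.4838n²π²/2.16².
First three modes:
  n=1: λ₁ = 1.4838π²/2.16² ≈ 3.139
  n=2: λ₂ = 5.9352π²/2.16² ≈ 12.555 (4× faster decay)
  n=3: λ₃ = 13.3542π²/2.16² ≈ 28.249 (9× faster decay)
As t → ∞, higher modes decay exponentially faster. The n=1 mode dominates: φ ~ c₁ sin(πx/2.16) e^{-λ₁t}.
Decay rate: λ₁ = 1.4838π²/2.16² ≈ 3.139.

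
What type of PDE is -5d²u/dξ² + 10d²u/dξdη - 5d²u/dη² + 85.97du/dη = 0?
With A = -5, B = 10, C = -5, the discriminant is 0. This is a parabolic PDE.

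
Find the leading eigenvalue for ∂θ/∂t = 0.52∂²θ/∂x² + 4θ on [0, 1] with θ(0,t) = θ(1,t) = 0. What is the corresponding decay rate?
Eigenvalues: λₙ = 0.52n²π²/1² - 4.
First three modes:
  n=1: λ₁ = 0.52π² - 4 ≈ 1.132
  n=2: λ₂ = 2.08π² - 4 ≈ 16.529
  n=3: λ₃ = 4.68π² - 4 ≈ 42.19
Since 0.52π² ≈ 5.132 > 4, all λₙ > 0.
The n=1 mode decays slowest → dominates as t → ∞.
Asymptotic: θ ~ c₁ sin(πx/1) e^{-λ₁t} with decay rate λ₁ ≈ 1.132.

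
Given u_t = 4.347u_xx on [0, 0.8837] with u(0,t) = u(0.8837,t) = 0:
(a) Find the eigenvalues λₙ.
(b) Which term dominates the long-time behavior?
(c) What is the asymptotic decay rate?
Eigenvalues: λₙ = 4.347n²π²/0.8837².
First three modes:
  n=1: λ₁ = 4.347π²/0.8837² ≈ 54.939
  n=2: λ₂ = 17.388π²/0.8837² ≈ 219.755 (4× faster decay)
  n=3: λ₃ = 39.123π²/0.8837² ≈ 494.45 (9× faster decay)
As t → ∞, higher modes decay exponentially faster. The n=1 mode dominates: u ~ c₁ sin(πx/0.8837) e^{-λ₁t}.
Decay rate: λ₁ = 4.347π²/0.8837² ≈ 54.939.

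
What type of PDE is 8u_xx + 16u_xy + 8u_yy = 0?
With A = 8, B = 16, C = 8, the discriminant is 0. This is a parabolic PDE.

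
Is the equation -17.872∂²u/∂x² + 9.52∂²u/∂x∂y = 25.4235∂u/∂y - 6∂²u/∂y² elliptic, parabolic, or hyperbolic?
Rewriting in standard form: -17.872∂²u/∂x² + 9.52∂²u/∂x∂y + 6∂²u/∂y² - 25.4235∂u/∂y = 0. Computing B² - 4AC with A = -17.872, B = 9.52, C = 6: discriminant = 519.5584 (positive). Answer: hyperbolic.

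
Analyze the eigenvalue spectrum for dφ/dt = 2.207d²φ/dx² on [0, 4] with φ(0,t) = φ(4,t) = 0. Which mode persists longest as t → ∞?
Eigenvalues: λₙ = 2.207n²π²/4².
First three modes:
  n=1: λ₁ = 2.207π²/4² ≈ 1.361
  n=2: λ₂ = 8.828π²/4² ≈ 5.446 (4× faster decay)
  n=3: λ₃ = 19.863π²/4² ≈ 12.252 (9× faster decay)
As t → ∞, higher modes decay exponentially faster. The n=1 mode dominates: φ ~ c₁ sin(πx/4) e^{-λ₁t}.
Decay rate: λ₁ = 2.207π²/4² ≈ 1.361.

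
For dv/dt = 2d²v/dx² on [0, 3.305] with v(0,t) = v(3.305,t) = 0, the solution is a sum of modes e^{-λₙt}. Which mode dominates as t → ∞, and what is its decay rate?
Eigenvalues: λₙ = 2n²π²/3.305².
First three modes:
  n=1: λ₁ = 2π²/3.305² ≈ 1.807
  n=2: λ₂ = 8π²/3.305² ≈ 7.228 (4× faster decay)
  n=3: λ₃ = 18π²/3.305² ≈ 16.264 (9× faster decay)
As t → ∞, higher modes decay exponentially faster. The n=1 mode dominates: v ~ c₁ sin(πx/3.305) e^{-λ₁t}.
Decay rate: λ₁ = 2π²/3.305² ≈ 1.807.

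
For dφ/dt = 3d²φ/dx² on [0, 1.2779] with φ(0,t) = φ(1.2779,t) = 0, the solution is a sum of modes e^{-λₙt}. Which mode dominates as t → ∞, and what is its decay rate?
Eigenvalues: λₙ = 3n²π²/1.2779².
First three modes:
  n=1: λ₁ = 3π²/1.2779² ≈ 18.131
  n=2: λ₂ = 12π²/1.2779² ≈ 72.525 (4× faster decay)
  n=3: λ₃ = 27π²/1.2779² ≈ 163.181 (9× faster decay)
As t → ∞, higher modes decay exponentially faster. The n=1 mode dominates: φ ~ c₁ sin(πx/1.2779) e^{-λ₁t}.
Decay rate: λ₁ = 3π²/1.2779² ≈ 18.131.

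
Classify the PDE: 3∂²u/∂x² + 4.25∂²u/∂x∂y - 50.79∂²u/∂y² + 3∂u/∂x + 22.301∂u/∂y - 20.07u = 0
A = 3, B = 4.25, C = -50.79. Discriminant B² - 4AC = 627.5425. Since 627.5425 > 0, hyperbolic.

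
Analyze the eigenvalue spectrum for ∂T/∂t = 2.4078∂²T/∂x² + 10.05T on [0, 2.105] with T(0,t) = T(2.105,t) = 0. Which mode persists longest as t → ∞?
Eigenvalues: λₙ = 2.4078n²π²/2.105² - 10.05.
First three modes:
  n=1: λ₁ = 2.4078π²/2.105² - 10.05 ≈ -4.687
  n=2: λ₂ = 9.6312π²/2.105² - 10.05 ≈ 11.402
  n=3: λ₃ = 21.6702π²/2.105² - 10.05 ≈ 38.218
Since 2.4078π²/2.105² ≈ 5.363 < 10.05, λ₁ < 0.
The n=1 mode grows fastest (−λₙ is largest for n=1) → dominates.
Asymptotic: T ~ c₁ sin(πx/2.105) e^{4.687t} (exponential growth at rate −λ₁ ≈ 4.687).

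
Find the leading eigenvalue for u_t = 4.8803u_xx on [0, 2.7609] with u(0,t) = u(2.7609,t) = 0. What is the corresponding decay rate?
Eigenvalues: λₙ = 4.8803n²π²/2.7609².
First three modes:
  n=1: λ₁ = 4.8803π²/2.7609² ≈ 6.319
  n=2: λ₂ = 19.5212π²/2.7609² ≈ 25.276 (4× faster decay)
  n=3: λ₃ = 43.9227π²/2.7609² ≈ 56.871 (9× faster decay)
As t → ∞, higher modes decay exponentially faster. The n=1 mode dominates: u ~ c₁ sin(πx/2.7609) e^{-λ₁t}.
Decay rate: λ₁ = 4.8803π²/2.7609² ≈ 6.319.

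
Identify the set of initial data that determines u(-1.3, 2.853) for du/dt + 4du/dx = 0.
A single point: x = -12.712. The characteristic through (-1.3, 2.853) is x - 4t = const, so x = -1.3 - 4·2.853 = -12.712.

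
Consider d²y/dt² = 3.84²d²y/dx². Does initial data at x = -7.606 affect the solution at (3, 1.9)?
No. The domain of dependence is [-4.296, 10.296], and -7.606 is outside this interval.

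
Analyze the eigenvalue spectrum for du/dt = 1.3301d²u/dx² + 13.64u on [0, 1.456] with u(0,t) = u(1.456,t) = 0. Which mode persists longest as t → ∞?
Eigenvalues: λₙ = 1.3301n²π²/1.456² - 13.64.
First three modes:
  n=1: λ₁ = 1.3301π²/1.456² - 13.64 ≈ -7.448
  n=2: λ₂ = 5.3204π²/1.456² - 13.64 ≈ 11.13
  n=3: λ₃ = 11.9709π²/1.456² - 13.64 ≈ 42.092
Since 1.3301π²/1.456² ≈ 6.192 < 13.64, λ₁ < 0.
The n=1 mode grows fastest (−λₙ is largest for n=1) → dominates.
Asymptotic: u ~ c₁ sin(πx/1.456) e^{7.448t} (exponential growth at rate −λ₁ ≈ 7.448).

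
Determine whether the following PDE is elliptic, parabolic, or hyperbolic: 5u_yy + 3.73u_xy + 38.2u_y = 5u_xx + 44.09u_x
Rewriting in standard form: -5u_xx + 3.73u_xy + 5u_yy - 44.09u_x + 38.2u_y = 0. Coefficients: A = -5, B = 3.73, C = 5. B² - 4AC = 113.9129, which is positive, so the equation is hyperbolic.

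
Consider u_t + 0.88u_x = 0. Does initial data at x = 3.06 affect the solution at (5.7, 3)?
Yes. The characteristic through (5.7, 3) passes through x = 3.06.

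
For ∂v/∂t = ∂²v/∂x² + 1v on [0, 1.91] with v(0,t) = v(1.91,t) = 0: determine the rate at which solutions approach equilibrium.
Eigenvalues: λₙ = n²π²/1.91² - 1.
First three modes:
  n=1: λ₁ = π²/1.91² - 1 ≈ 1.705
  n=2: λ₂ = 4π²/1.91² - 1 ≈ 9.822
  n=3: λ₃ = 9π²/1.91² - 1 ≈ 23.349
Since π²/1.91² ≈ 2.705 > 1, all λₙ > 0.
The n=1 mode decays slowest → dominates as t → ∞.
Asymptotic: v ~ c₁ sin(πx/1.91) e^{-λ₁t} with decay rate λ₁ ≈ 1.705.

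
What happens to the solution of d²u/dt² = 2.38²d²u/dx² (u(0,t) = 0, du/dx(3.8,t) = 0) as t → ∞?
u oscillates (no decay). Energy is conserved; the solution oscillates indefinitely as standing waves.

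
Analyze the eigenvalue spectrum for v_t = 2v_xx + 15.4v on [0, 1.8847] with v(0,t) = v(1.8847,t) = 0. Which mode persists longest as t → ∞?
Eigenvalues: λₙ = 2n²π²/1.8847² - 15.4.
First three modes:
  n=1: λ₁ = 2π²/1.8847² - 15.4 ≈ -9.843
  n=2: λ₂ = 8π²/1.8847² - 15.4 ≈ 6.828
  n=3: λ₃ = 18π²/1.8847² - 15.4 ≈ 34.614
Since 2π²/1.8847² ≈ 5.557 < 15.4, λ₁ < 0.
The n=1 mode grows fastest (−λₙ is largest for n=1) → dominates.
Asymptotic: v ~ c₁ sin(πx/1.8847) e^{9.843t} (exponential growth at rate −λ₁ ≈ 9.843).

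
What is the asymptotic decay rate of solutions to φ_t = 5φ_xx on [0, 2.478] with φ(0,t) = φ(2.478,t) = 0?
Eigenvalues: λₙ = 5n²π²/2.478².
First three modes:
  n=1: λ₁ = 5π²/2.478² ≈ 8.037
  n=2: λ₂ = 20π²/2.478² ≈ 32.146 (4× faster decay)
  n=3: λ₃ = 45π²/2.478² ≈ 72.329 (9× faster decay)
As t → ∞, higher modes decay exponentially faster. The n=1 mode dominates: φ ~ c₁ sin(πx/2.478) e^{-λ₁t}.
Decay rate: λ₁ = 5π²/2.478² ≈ 8.037.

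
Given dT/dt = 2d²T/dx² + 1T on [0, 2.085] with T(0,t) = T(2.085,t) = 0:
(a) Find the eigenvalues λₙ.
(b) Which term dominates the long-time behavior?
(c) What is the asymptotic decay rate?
Eigenvalues: λₙ = 2n²π²/2.085² - 1.
First three modes:
  n=1: λ₁ = 2π²/2.085² - 1 ≈ 3.541
  n=2: λ₂ = 8π²/2.085² - 1 ≈ 17.163
  n=3: λ₃ = 18π²/2.085² - 1 ≈ 39.866
Since 2π²/2.085² ≈ 4.541 > 1, all λₙ > 0.
The n=1 mode decays slowest → dominates as t → ∞.
Asymptotic: T ~ c₁ sin(πx/2.085) e^{-λ₁t} with decay rate λ₁ ≈ 3.541.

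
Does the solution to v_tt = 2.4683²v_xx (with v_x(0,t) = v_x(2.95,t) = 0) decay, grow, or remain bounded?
v oscillates about a mean that drifts linearly in t (generically unbounded; no decay). There is no damping, so the nonconstant modes persist as standing waves (energy conserved, no decay). But with Neumann conditions at both ends the constant mode has eigenvalue 0: the spatial mean M(t) of v satisfies M'' = 0, so M(t) = M(0) + M'(0)·t. Unless the initial velocity has zero mean (∫v_t(x,0)dx = 0), the solution grows linearly in t (unbounded, though not exponentially); if it does have zero mean, the solution stays bounded and simply oscillates.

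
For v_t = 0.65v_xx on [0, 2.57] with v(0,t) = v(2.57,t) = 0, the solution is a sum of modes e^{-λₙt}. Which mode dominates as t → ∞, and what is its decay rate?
Eigenvalues: λₙ = 0.65n²π²/2.57².
First three modes:
  n=1: λ₁ = 0.65π²/2.57² ≈ 0.971
  n=2: λ₂ = 2.6π²/2.57² ≈ 3.885 (4× faster decay)
  n=3: λ₃ = 5.85π²/2.57² ≈ 8.742 (9× faster decay)
As t → ∞, higher modes decay exponentially faster. The n=1 mode dominates: v ~ c₁ sin(πx/2.57) e^{-λ₁t}.
Decay rate: λ₁ = 0.65π²/2.57² ≈ 0.971.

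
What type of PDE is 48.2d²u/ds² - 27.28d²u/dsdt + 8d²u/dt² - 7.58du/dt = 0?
With A = 48.2, B = -27.28, C = 8, the discriminant is -798.2016. This is an elliptic PDE.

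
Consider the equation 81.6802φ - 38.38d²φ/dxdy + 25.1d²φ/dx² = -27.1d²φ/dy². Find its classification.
Rewriting in standard form: 25.1d²φ/dx² - 38.38d²φ/dxdy + 27.1d²φ/dy² + 81.6802φ = 0. Elliptic. (A = 25.1, B = -38.38, C = 27.1 gives B² - 4AC = -1247.8156.)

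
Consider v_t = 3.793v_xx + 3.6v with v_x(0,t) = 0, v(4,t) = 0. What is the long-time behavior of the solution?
As t → ∞, v grows unboundedly. Reaction dominates diffusion (r=3.6 > κπ²/(4L²)≈0.58); solution grows exponentially.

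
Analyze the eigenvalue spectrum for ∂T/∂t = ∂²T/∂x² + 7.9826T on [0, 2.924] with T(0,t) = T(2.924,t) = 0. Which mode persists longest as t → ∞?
Eigenvalues: λₙ = n²π²/2.924² - 7.9826.
First three modes:
  n=1: λ₁ = π²/2.924² - 7.9826 ≈ -6.828
  n=2: λ₂ = 4π²/2.924² - 7.9826 ≈ -3.365
  n=3: λ₃ = 9π²/2.924² - 7.9826 ≈ 2.407
Since π²/2.924² ≈ 1.154 < 7.9826, λ₁ < 0.
The n=1 mode grows fastest (−λₙ is largest for n=1) → dominates.
Asymptotic: T ~ c₁ sin(πx/2.924) e^{6.828t} (exponential growth at rate −λ₁ ≈ 6.828).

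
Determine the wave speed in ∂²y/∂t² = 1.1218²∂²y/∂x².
Speed = 1.1218. Information travels along characteristics x = x₀ ± 1.1218t.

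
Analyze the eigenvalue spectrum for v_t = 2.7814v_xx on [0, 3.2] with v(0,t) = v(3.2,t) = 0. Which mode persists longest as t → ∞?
Eigenvalues: λₙ = 2.7814n²π²/3.2².
First three modes:
  n=1: λ₁ = 2.7814π²/3.2² ≈ 2.681
  n=2: λ₂ = 11.1256π²/3.2² ≈ 10.723 (4× faster decay)
  n=3: λ₃ = 25.0326π²/3.2² ≈ 24.127 (9× faster decay)
As t → ∞, higher modes decay exponentially faster. The n=1 mode dominates: v ~ c₁ sin(πx/3.2) e^{-λ₁t}.
Decay rate: λ₁ = 2.7814π²/3.2² ≈ 2.681.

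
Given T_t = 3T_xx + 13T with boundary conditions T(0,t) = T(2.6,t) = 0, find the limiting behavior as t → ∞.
T grows unboundedly. Reaction dominates diffusion (r=13 > κπ²/L²≈4.38); solution grows exponentially.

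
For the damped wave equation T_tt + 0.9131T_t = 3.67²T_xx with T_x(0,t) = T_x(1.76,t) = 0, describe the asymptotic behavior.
T → constant (steady state). Damping (γ=0.9131) dissipates the nonconstant modes; with Neumann BCs the spatial average obeys M''+γM'=0 and tends to a finite limit.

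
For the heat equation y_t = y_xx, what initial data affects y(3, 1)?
The entire real line. The heat equation has infinite propagation speed: any initial disturbance instantly affects all points (though exponentially small far away).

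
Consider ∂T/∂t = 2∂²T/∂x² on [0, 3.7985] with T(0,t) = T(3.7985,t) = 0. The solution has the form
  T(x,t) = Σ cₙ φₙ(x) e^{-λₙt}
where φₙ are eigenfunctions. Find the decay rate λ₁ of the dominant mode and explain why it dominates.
Eigenvalues: λₙ = 2n²π²/3.7985².
First three modes:
  n=1: λ₁ = 2π²/3.7985² ≈ 1.368
  n=2: λ₂ = 8π²/3.7985² ≈ 5.472 (4× faster decay)
  n=3: λ₃ = 18π²/3.7985² ≈ 12.313 (9× faster decay)
As t → ∞, higher modes decay exponentially faster. The n=1 mode dominates: T ~ c₁ sin(πx/3.7985) e^{-λ₁t}.
Decay rate: λ₁ = 2π²/3.7985² ≈ 1.368.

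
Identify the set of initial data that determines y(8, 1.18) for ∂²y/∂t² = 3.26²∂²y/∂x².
Domain of dependence: [4.1532, 11.8468]. Signals travel at speed 3.26, so data within |x - 8| ≤ 3.26·1.18 = 3.8468 can reach the point.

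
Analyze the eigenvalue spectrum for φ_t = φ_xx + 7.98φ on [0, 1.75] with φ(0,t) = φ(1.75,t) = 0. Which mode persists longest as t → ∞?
Eigenvalues: λₙ = n²π²/1.75² - 7.98.
First three modes:
  n=1: λ₁ = π²/1.75² - 7.98 ≈ -4.757
  n=2: λ₂ = 4π²/1.75² - 7.98 ≈ 4.911
  n=3: λ₃ = 9π²/1.75² - 7.98 ≈ 21.025
Since π²/1.75² ≈ 3.223 < 7.98, λ₁ < 0.
The n=1 mode grows fastest (−λₙ is largest for n=1) → dominates.
Asymptotic: φ ~ c₁ sin(πx/1.75) e^{4.757t} (exponential growth at rate −λ₁ ≈ 4.757).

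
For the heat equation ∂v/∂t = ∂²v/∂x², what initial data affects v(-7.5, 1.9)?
The entire real line. The heat equation has infinite propagation speed: any initial disturbance instantly affects all points (though exponentially small far away).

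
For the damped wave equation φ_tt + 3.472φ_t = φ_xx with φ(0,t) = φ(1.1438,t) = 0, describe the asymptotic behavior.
φ → 0. Damping (γ=3.472) dissipates energy; oscillations decay exponentially.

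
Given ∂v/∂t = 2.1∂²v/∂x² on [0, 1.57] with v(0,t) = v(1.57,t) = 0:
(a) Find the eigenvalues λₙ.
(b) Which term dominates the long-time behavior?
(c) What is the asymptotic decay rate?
Eigenvalues: λₙ = 2.1n²π²/1.57².
First three modes:
  n=1: λ₁ = 2.1π²/1.57² ≈ 8.409
  n=2: λ₂ = 8.4π²/1.57² ≈ 33.634 (4× faster decay)
  n=3: λ₃ = 18.9π²/1.57² ≈ 75.677 (9× faster decay)
As t → ∞, higher modes decay exponentially faster. The n=1 mode dominates: v ~ c₁ sin(πx/1.57) e^{-λ₁t}.
Decay rate: λ₁ = 2.1π²/1.57² ≈ 8.409.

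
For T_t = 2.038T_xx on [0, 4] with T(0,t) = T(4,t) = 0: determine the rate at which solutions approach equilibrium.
Eigenvalues: λₙ = 2.038n²π²/4².
First three modes:
  n=1: λ₁ = 2.038π²/4² ≈ 1.257
  n=2: λ₂ = 8.152π²/4² ≈ 5.029 (4× faster decay)
  n=3: λ₃ = 18.342π²/4² ≈ 11.314 (9× faster decay)
As t → ∞, higher modes decay exponentially faster. The n=1 mode dominates: T ~ c₁ sin(πx/4) e^{-λ₁t}.
Decay rate: λ₁ = 2.038π²/4² ≈ 1.257.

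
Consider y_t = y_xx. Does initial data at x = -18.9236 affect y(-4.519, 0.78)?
Yes, for any finite x. The heat equation has infinite propagation speed, so all initial data affects all points at any t > 0.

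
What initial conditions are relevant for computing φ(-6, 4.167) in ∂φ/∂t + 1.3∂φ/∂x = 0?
A single point: x = -11.4171. The characteristic through (-6, 4.167) is x - 1.3t = const, so x = -6 - 1.3·4.167 = -11.4171.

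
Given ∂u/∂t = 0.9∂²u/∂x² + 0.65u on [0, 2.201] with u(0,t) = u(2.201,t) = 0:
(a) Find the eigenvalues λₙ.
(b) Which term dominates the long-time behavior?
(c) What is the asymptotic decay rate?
Eigenvalues: λₙ = 0.9n²π²/2.201² - 0.65.
First three modes:
  n=1: λ₁ = 0.9π²/2.201² - 0.65 ≈ 1.184
  n=2: λ₂ = 3.6π²/2.201² - 0.65 ≈ 6.684
  n=3: λ₃ = 8.1π²/2.201² - 0.65 ≈ 15.852
Since 0.9π²/2.201² ≈ 1.834 > 0.65, all λₙ > 0.
The n=1 mode decays slowest → dominates as t → ∞.
Asymptotic: u ~ c₁ sin(πx/2.201) e^{-λ₁t} with decay rate λ₁ ≈ 1.184.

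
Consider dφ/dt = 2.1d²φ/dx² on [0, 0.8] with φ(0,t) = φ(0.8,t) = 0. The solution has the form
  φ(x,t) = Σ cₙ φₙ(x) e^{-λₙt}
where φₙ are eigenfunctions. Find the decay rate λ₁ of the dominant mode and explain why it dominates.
Eigenvalues: λₙ = 2.1n²π²/0.8².
First three modes:
  n=1: λ₁ = 2.1π²/0.8² ≈ 32.385
  n=2: λ₂ = 8.4π²/0.8² ≈ 129.539 (4× faster decay)
  n=3: λ₃ = 18.9π²/0.8² ≈ 291.462 (9× faster decay)
As t → ∞, higher modes decay exponentially faster. The n=1 mode dominates: φ ~ c₁ sin(πx/0.8) e^{-λ₁t}.
Decay rate: λ₁ = 2.1π²/0.8² ≈ 32.385.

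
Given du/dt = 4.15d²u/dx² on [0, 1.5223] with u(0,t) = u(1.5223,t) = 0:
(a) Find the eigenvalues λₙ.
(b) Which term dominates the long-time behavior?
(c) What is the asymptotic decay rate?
Eigenvalues: λₙ = 4.15n²π²/1.5223².
First three modes:
  n=1: λ₁ = 4.15π²/1.5223² ≈ 17.675
  n=2: λ₂ = 16.6π²/1.5223² ≈ 70.698 (4× faster decay)
  n=3: λ₃ = 37.35π²/1.5223² ≈ 159.071 (9× faster decay)
As t → ∞, higher modes decay exponentially faster. The n=1 mode dominates: u ~ c₁ sin(πx/1.5223) e^{-λ₁t}.
Decay rate: λ₁ = 4.15π²/1.5223² ≈ 17.675.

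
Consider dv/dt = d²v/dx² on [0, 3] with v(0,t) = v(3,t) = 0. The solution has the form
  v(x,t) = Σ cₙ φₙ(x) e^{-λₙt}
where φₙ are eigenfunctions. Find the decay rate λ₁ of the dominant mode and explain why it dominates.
Eigenvalues: λₙ = n²π²/3².
First three modes:
  n=1: λ₁ = π²/3² ≈ 1.097
  n=2: λ₂ = 4π²/3² ≈ 4.386 (4× faster decay)
  n=3: λ₃ = 9π²/3² ≈ 9.87 (9× faster decay)
As t → ∞, higher modes decay exponentially faster. The n=1 mode dominates: v ~ c₁ sin(πx/3) e^{-λ₁t}.
Decay rate: λ₁ = π²/3² ≈ 1.097.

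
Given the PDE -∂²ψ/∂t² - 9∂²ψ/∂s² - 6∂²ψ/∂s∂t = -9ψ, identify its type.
Rewriting in standard form: -9∂²ψ/∂s² - 6∂²ψ/∂s∂t - ∂²ψ/∂t² + 9ψ = 0. The second-order coefficients are A = -9, B = -6, C = -1. Since B² - 4AC = 0 = 0, this is a parabolic PDE.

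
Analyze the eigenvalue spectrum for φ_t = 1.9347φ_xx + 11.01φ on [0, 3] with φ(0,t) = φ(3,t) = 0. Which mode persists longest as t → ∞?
Eigenvalues: λₙ = 1.9347n²π²/3² - 11.01.
First three modes:
  n=1: λ₁ = 1.9347π²/3² - 11.01 ≈ -8.888
  n=2: λ₂ = 7.7388π²/3² - 11.01 ≈ -2.523
  n=3: λ₃ = 17.4123π²/3² - 11.01 ≈ 8.085
Since 1.9347π²/3² ≈ 2.122 < 11.01, λ₁ < 0.
The n=1 mode grows fastest (−λₙ is largest for n=1) → dominates.
Asymptotic: φ ~ c₁ sin(πx/3) e^{8.888t} (exponential growth at rate −λ₁ ≈ 8.888).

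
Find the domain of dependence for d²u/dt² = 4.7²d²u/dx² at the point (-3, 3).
Domain of dependence: [-17.1, 11.1]. Signals travel at speed 4.7, so data within |x - -3| ≤ 4.7·3 = 14.1 can reach the point.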